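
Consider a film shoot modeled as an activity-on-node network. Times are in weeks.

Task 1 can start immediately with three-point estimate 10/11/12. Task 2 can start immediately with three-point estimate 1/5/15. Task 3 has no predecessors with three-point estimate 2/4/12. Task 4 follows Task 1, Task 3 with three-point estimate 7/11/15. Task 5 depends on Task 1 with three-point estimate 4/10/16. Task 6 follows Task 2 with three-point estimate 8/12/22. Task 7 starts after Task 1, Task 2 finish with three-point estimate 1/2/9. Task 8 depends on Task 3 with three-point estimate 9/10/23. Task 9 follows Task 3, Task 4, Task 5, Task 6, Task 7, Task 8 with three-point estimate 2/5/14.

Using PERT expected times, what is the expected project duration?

te_Task 1 = (10 + 4·11 + 12)/6 = 66/6 = 11
te_Task 2 = (1 + 4·5 + 15)/6 = 36/6 = 6
te_Task 3 = (2 + 4·4 + 12)/6 = 30/6 = 5
te_Task 4 = (7 + 4·11 + 15)/6 = 66/6 = 11
te_Task 5 = (4 + 4·10 + 16)/6 = 60/6 = 10
te_Task 6 = (8 + 4·12 + 22)/6 = 78/6 = 13
te_Task 7 = (1 + 4·2 + 9)/6 = 18/6 = 3
te_Task 8 = (9 + 4·10 + 23)/6 = 72/6 = 12
te_Task 9 = (2 + 4·5 + 14)/6 = 36/6 = 6

Forward pass:
ES_Task 1 = 0; EF_Task 1 = 11
ES_Task 2 = 0; EF_Task 2 = 6
ES_Task 3 = 0; EF_Task 3 = 5
ES_Task 4 = max(EF_Task 1=11, EF_Task 3=5) = 11; EF_Task 4 = 11+11 = 22
ES_Task 5 = 11; EF_Task 5 = 11+10 = 21
ES_Task 6 = 6; EF_Task 6 = 6+13 = 19
ES_Task 7 = max(EF_Task 1=11, EF_Task 2=6) = 11; EF_Task 7 = 11+3 = 14
ES_Task 8 = 5; EF_Task 8 = 5+12 = 17
ES_Task 9 = max(EF_Task 3=5, EF_Task 4=22, EF_Task 5=21, EF_Task 6=19, EF_Task 7=14, EF_Task 8=17) = 22; EF_Task 9 = 22+6 = 28
Expected project duration μ = 28 weeks. Critical path: Task 1 → Task 4 → Task 9.

28 weeks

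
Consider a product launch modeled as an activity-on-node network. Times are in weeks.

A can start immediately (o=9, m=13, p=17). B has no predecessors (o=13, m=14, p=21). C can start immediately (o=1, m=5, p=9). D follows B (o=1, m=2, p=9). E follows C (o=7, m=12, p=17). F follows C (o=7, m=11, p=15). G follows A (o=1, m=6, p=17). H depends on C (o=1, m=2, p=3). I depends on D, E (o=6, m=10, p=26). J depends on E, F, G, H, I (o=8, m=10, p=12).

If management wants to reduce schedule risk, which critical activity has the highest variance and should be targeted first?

I

te_A = (9 + 4·13 + 17)/6 = 78/6 = 13; σ²_A = ((17−9)/6)² = 1.778
te_B = (13 + 4·14 + 21)/6 = 90/6 = 15; σ²_B = ((21−13)/6)² = 1.778
te_C = (1 + 4·5 + 9)/6 = 30/6 = 5; σ²_C = ((9−1)/6)² = 1.778
te_D = (1 + 4·2 + 9)/6 = 18/6 = 3; σ²_D = ((9−1)/6)² = 1.778
te_E = (7 + 4·12 + 17)/6 = 72/6 = 12; σ²_E = ((17−7)/6)² = 2.778
te_F = (7 + 4·11 + 15)/6 = 66/6 = 11; σ²_F = ((15−7)/6)² = 1.778
te_G = (1 + 4·6 + 17)/6 = 42/6 = 7; σ²_G = ((17−1)/6)² = 7.111
te_H = (1 + 4·2 + 3)/6 = 12/6 = 2; σ²_H = ((3−1)/6)² = 0.111
te_I = (6 + 4·10 + 26)/6 = 72/6 = 12; σ²_I = ((26−6)/6)² = 11.111
te_J = (8 + 4·10 + 12)/6 = 60/6 = 10; σ²_J = ((12−8)/6)² = 0.444

Forward pass:
ES_A = 0; EF_A = 13
ES_B = 0; EF_B = 15
ES_C = 0; EF_C = 5
ES_D = 15; EF_D = 15+3 = 18
ES_E = 5; EF_E = 5+12 = 17
ES_F = 5; EF_F = 5+11 = 16
ES_G = 13; EF_G = 13+7 = 20
ES_H = 5; EF_H = 5+2 = 7
ES_I = max(EF_D=18, EF_E=17) = 18; EF_I = 18+12 = 30
ES_J = max(EF_E=17, EF_F=16, EF_G=20, EF_H=7, EF_I=30) = 30; EF_J = 30+10 = 40
Expected project duration μ = 40 weeks. Critical path: B → D → I → J.

Variances on critical path: σ²_B=1.778, σ²_D=1.778, σ²_I=11.111, σ²_J=0.444.
Largest is σ²_I = 11.111.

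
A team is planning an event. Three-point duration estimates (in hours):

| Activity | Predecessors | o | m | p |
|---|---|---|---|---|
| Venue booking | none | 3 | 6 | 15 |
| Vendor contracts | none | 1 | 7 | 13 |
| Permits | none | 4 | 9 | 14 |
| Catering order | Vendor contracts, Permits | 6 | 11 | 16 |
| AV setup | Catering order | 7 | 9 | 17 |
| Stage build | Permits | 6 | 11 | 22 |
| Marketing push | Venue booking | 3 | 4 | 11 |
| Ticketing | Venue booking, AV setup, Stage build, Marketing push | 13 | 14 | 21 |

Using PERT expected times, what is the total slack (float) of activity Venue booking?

18 hours

te_Venue booking = (3 + 4·6 + 15)/6 = 42/6 = 7
te_Vendor contracts = (1 + 4·7 + 13)/6 = 42/6 = 7
te_Permits = (4 + 4·9 + 14)/6 = 54/6 = 9
te_Catering order = (6 + 4·11 + 16)/6 = 66/6 = 11
te_AV setup = (7 + 4·9 + 17)/6 = 60/6 = 10
te_Stage build = (6 + 4·11 + 22)/6 = 72/6 = 12
te_Marketing push = (3 + 4·4 + 11)/6 = 30/6 = 5
te_Ticketing = (13 + 4·14 + 21)/6 = 90/6 = 15

Forward pass:
ES_Venue booking = 0; EF_Venue booking = 7
ES_Vendor contracts = 0; EF_Vendor contracts = 7
ES_Permits = 0; EF_Permits = 9
ES_Catering order = max(EF_Vendor contracts=7, EF_Permits=9) = 9; EF_Catering order = 9+11 = 20
ES_AV setup = 20; EF_AV setup = 20+10 = 30
ES_Stage build = 9; EF_Stage build = 9+12 = 21
ES_Marketing push = 7; EF_Marketing push = 7+5 = 12
ES_Ticketing = max(EF_Venue booking=7, EF_AV setup=30, EF_Stage build=21, EF_Marketing push=12) = 30; EF_Ticketing = 30+15 = 45
Expected project duration μ = 45 hours. Critical path: Permits → Catering order → AV setup → Ticketing.

Backward pass:
LF_Ticketing = 45; LS_Ticketing = 45−15 = 30
LF_Marketing push = LS_Ticketing = 30; LS_Marketing push = 30−5 = 25
LF_Stage build = LS_Ticketing = 30; LS_Stage build = 30−12 = 18
LF_AV setup = LS_Ticketing = 30; LS_AV setup = 30−10 = 20
LF_Catering order = LS_AV setup = 20; LS_Catering order = 20−11 = 9
LF_Permits = min(LS_Catering order=9, LS_Stage build=18) = 9; LS_Permits = 9−9 = 0
LF_Vendor contracts = LS_Catering order = 9; LS_Vendor contracts = 9−7 = 2
LF_Venue booking = min(LS_Marketing push=25, LS_Ticketing=30) = 25; LS_Venue booking = 25−7 = 18
Slack_Venue booking = LS_Venue booking − ES_Venue booking = 18 − 0 = 18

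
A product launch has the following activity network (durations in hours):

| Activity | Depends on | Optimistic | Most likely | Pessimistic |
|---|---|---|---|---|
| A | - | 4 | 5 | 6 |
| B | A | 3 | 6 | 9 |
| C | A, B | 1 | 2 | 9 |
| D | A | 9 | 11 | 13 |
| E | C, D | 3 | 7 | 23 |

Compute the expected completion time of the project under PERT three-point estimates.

25 hours

te_A = (4 + 4·5 + 6)/6 = 30/6 = 5
te_B = (3 + 4·6 + 9)/6 = 36/6 = 6
te_C = (1 + 4·2 + 9)/6 = 18/6 = 3
te_D = (9 + 4·11 + 13)/6 = 66/6 = 11
te_E = (3 + 4·7 + 23)/6 = 54/6 = 9

Forward pass:
ES_A = 0; EF_A = 5
ES_B = 5; EF_B = 5+6 = 11
ES_C = max(EF_A=5, EF_B=11) = 11; EF_C = 11+3 = 14
ES_D = 5; EF_D = 5+11 = 16
ES_E = max(EF_C=14, EF_D=16) = 16; EF_E = 16+9 = 25
Expected project duration μ = 25 hours. Critical path: A → D → E.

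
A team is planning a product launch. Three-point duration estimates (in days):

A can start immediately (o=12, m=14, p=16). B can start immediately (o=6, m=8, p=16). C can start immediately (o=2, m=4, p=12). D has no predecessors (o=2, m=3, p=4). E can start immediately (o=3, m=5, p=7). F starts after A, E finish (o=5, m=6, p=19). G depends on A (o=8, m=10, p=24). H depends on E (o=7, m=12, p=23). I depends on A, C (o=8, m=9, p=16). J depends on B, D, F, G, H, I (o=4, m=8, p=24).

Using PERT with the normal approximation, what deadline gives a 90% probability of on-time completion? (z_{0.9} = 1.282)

te_A = (12 + 4·14 + 16)/6 = 84/6 = 14; σ²_A = ((16−12)/6)² = 0.444
te_B = (6 + 4·8 + 16)/6 = 54/6 = 9; σ²_B = ((16−6)/6)² = 2.778
te_C = (2 + 4·4 + 12)/6 = 30/6 = 5; σ²_C = ((12−2)/6)² = 2.778
te_D = (2 + 4·3 + 4)/6 = 18/6 = 3; σ²_D = ((4−2)/6)² = 0.111
te_E = (3 + 4·5 + 7)/6 = 30/6 = 5; σ²_E = ((7−3)/6)² = 0.444
te_F = (5 + 4·6 + 19)/6 = 48/6 = 8; σ²_F = ((19−5)/6)² = 5.444
te_G = (8 + 4·10 + 24)/6 = 72/6 = 12; σ²_G = ((24−8)/6)² = 7.111
te_H = (7 + 4·12 + 23)/6 = 78/6 = 13; σ²_H = ((23−7)/6)² = 7.111
te_I = (8 + 4·9 + 16)/6 = 60/6 = 10; σ²_I = ((16−8)/6)² = 1.778
te_J = (4 + 4·8 + 24)/6 = 60/6 = 10; σ²_J = ((24−4)/6)² = 11.111

Forward pass:
ES_A = 0; EF_A = 14
ES_B = 0; EF_B = 9
ES_C = 0; EF_C = 5
ES_D = 0; EF_D = 3
ES_E = 0; EF_E = 5
ES_F = max(EF_A=14, EF_E=5) = 14; EF_F = 14+8 = 22
ES_G = 14; EF_G = 14+12 = 26
ES_H = 5; EF_H = 5+13 = 18
ES_I = max(EF_A=14, EF_C=5) = 14; EF_I = 14+10 = 24
ES_J = max(EF_B=9, EF_D=3, EF_F=22, EF_G=26, EF_H=18, EF_I=24) = 26; EF_J = 26+10 = 36
Expected project duration μ = 36 days. Critical path: A → G → J.

Variance along critical path = 0.444 + 7.111 + 11.111 = 18.667; σ = 4.320 days.
D = μ + z·σ = 36 + 1.282·4.320 = 41.5 days

41.5 days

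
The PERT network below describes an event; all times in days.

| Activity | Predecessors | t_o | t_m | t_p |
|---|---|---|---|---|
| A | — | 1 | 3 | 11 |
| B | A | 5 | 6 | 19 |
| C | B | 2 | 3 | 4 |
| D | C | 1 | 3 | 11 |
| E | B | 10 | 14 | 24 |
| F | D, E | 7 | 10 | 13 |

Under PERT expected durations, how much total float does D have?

8 days

te_A = (1 + 4·3 + 11)/6 = 24/6 = 4
te_B = (5 + 4·6 + 19)/6 = 48/6 = 8
te_C = (2 + 4·3 + 4)/6 = 18/6 = 3
te_D = (1 + 4·3 + 11)/6 = 24/6 = 4
te_E = (10 + 4·14 + 24)/6 = 90/6 = 15
te_F = (7 + 4·10 + 13)/6 = 60/6 = 10

Forward pass:
ES_A = 0; EF_A = 4
ES_B = 4; EF_B = 4+8 = 12
ES_C = 12; EF_C = 12+3 = 15
ES_D = 15; EF_D = 15+4 = 19
ES_E = 12; EF_E = 12+15 = 27
ES_F = max(EF_D=19, EF_E=27) = 27; EF_F = 27+10 = 37
Expected project duration μ = 37 days. Critical path: A → B → E → F.

Backward pass:
LF_F = 37; LS_F = 37−10 = 27
LF_E = LS_F = 27; LS_E = 27−15 = 12
LF_D = LS_F = 27; LS_D = 27−4 = 23
LF_C = LS_D = 23; LS_C = 23−3 = 20
LF_B = min(LS_C=20, LS_E=12) = 12; LS_B = 12−8 = 4
LF_A = LS_B = 4; LS_A = 4−4 = 0
Slack_D = LS_D − ES_D = 23 − 15 = 8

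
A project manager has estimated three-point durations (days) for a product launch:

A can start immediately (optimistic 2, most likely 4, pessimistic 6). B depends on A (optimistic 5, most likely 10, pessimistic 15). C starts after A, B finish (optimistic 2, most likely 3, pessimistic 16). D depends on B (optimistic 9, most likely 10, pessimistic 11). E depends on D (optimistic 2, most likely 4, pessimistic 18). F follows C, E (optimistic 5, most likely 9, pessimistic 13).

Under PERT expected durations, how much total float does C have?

te_A = (2 + 4·4 + 6)/6 = 24/6 = 4
te_B = (5 + 4·10 + 15)/6 = 60/6 = 10
te_C = (2 + 4·3 + 16)/6 = 30/6 = 5
te_D = (9 + 4·10 + 11)/6 = 60/6 = 10
te_E = (2 + 4·4 + 18)/6 = 36/6 = 6
te_F = (5 + 4·9 + 13)/6 = 54/6 = 9

Forward pass:
ES_A = 0; EF_A = 4
ES_B = 4; EF_B = 4+10 = 14
ES_C = max(EF_A=4, EF_B=14) = 14; EF_C = 14+5 = 19
ES_D = 14; EF_D = 14+10 = 24
ES_E = 24; EF_E = 24+6 = 30
ES_F = max(EF_C=19, EF_E=30) = 30; EF_F = 30+9 = 39
Expected project duration μ = 39 days. Critical path: A → B → D → E → F.

Backward pass:
LF_F = 39; LS_F = 39−9 = 30
LF_E = LS_F = 30; LS_E = 30−6 = 24
LF_D = LS_E = 24; LS_D = 24−10 = 14
LF_C = LS_F = 30; LS_C = 30−5 = 25
LF_B = min(LS_C=25, LS_D=14) = 14; LS_B = 14−10 = 4
LF_A = min(LS_B=4, LS_C=25) = 4; LS_A = 4−4 = 0
Slack_C = LS_C − ES_C = 25 − 14 = 11

11 days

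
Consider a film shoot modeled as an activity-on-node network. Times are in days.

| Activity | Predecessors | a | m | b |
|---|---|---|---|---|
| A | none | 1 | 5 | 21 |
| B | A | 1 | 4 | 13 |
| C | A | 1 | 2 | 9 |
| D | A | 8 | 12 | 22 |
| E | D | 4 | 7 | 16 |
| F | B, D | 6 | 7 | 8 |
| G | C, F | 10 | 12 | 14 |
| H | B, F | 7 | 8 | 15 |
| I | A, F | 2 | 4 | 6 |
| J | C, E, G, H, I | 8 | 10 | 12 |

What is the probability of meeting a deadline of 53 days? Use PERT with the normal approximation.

0.830

te_A = (1 + 4·5 + 21)/6 = 42/6 = 7; σ²_A = ((21−1)/6)² = 11.111
te_B = (1 + 4·4 + 13)/6 = 30/6 = 5; σ²_B = ((13−1)/6)² = 4.000
te_C = (1 + 4·2 + 9)/6 = 18/6 = 3; σ²_C = ((9−1)/6)² = 1.778
te_D = (8 + 4·12 + 22)/6 = 78/6 = 13; σ²_D = ((22−8)/6)² = 5.444
te_E = (4 + 4·7 + 16)/6 = 48/6 = 8; σ²_E = ((16−4)/6)² = 4.000
te_F = (6 + 4·7 + 8)/6 = 42/6 = 7; σ²_F = ((8−6)/6)² = 0.111
te_G = (10 + 4·12 + 14)/6 = 72/6 = 12; σ²_G = ((14−10)/6)² = 0.444
te_H = (7 + 4·8 + 15)/6 = 54/6 = 9; σ²_H = ((15−7)/6)² = 1.778
te_I = (2 + 4·4 + 6)/6 = 24/6 = 4; σ²_I = ((6−2)/6)² = 0.444
te_J = (8 + 4·10 + 12)/6 = 60/6 = 10; σ²_J = ((12−8)/6)² = 0.444

Forward pass:
ES_A = 0; EF_A = 7
ES_B = 7; EF_B = 7+5 = 12
ES_C = 7; EF_C = 7+3 = 10
ES_D = 7; EF_D = 7+13 = 20
ES_E = 20; EF_E = 20+8 = 28
ES_F = max(EF_B=12, EF_D=20) = 20; EF_F = 20+7 = 27
ES_G = max(EF_C=10, EF_F=27) = 27; EF_G = 27+12 = 39
ES_H = max(EF_B=12, EF_F=27) = 27; EF_H = 27+9 = 36
ES_I = max(EF_A=7, EF_F=27) = 27; EF_I = 27+4 = 31
ES_J = max(EF_C=10, EF_E=28, EF_G=39, EF_H=36, EF_I=31) = 39; EF_J = 39+10 = 49
Expected project duration μ = 49 days. Critical path: A → D → F → G → J.

Variance along critical path = 11.111 + 5.444 + 0.111 + 0.444 + 0.444 = 17.556; σ = √17.556 = 4.190 days.
Z = (53 − 49) / 4.190 = 0.955
P(T ≤ 53) = Φ(0.955) ≈ 0.830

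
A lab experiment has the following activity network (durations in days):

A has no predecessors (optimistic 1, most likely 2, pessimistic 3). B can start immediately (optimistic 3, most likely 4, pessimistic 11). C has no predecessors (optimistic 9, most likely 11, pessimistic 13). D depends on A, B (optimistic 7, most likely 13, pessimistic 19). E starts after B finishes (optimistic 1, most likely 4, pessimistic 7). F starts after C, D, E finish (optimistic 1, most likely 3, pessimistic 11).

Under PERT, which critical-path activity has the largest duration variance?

te_A = (1 + 4·2 + 3)/6 = 12/6 = 2; σ²_A = ((3−1)/6)² = 0.111
te_B = (3 + 4·4 + 11)/6 = 30/6 = 5; σ²_B = ((11−3)/6)² = 1.778
te_C = (9 + 4·11 + 13)/6 = 66/6 = 11; σ²_C = ((13−9)/6)² = 0.444
te_D = (7 + 4·13 + 19)/6 = 78/6 = 13; σ²_D = ((19−7)/6)² = 4.000
te_E = (1 + 4·4 + 7)/6 = 24/6 = 4; σ²_E = ((7−1)/6)² = 1.000
te_F = (1 + 4·3 + 11)/6 = 24/6 = 4; σ²_F = ((11−1)/6)² = 2.778

Forward pass:
ES_A = 0; EF_A = 2
ES_B = 0; EF_B = 5
ES_C = 0; EF_C = 11
ES_D = max(EF_A=2, EF_B=5) = 5; EF_D = 5+13 = 18
ES_E = 5; EF_E = 5+4 = 9
ES_F = max(EF_C=11, EF_D=18, EF_E=9) = 18; EF_F = 18+4 = 22
Expected project duration μ = 22 days. Critical path: B → D → F.

Variances on critical path: σ²_B=1.778, σ²_D=4.000, σ²_F=2.778.
Largest is σ²_D = 4.000.

D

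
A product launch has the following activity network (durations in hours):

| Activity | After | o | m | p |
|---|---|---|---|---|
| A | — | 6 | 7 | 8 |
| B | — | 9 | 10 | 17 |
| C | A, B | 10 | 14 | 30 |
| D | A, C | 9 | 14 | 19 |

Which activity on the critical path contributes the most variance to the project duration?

C

te_A = (6 + 4·7 + 8)/6 = 42/6 = 7; σ²_A = ((8−6)/6)² = 0.111
te_B = (9 + 4·10 + 17)/6 = 66/6 = 11; σ²_B = ((17−9)/6)² = 1.778
te_C = (10 + 4·14 + 30)/6 = 96/6 = 16; σ²_C = ((30−10)/6)² = 11.111
te_D = (9 + 4·14 + 19)/6 = 84/6 = 14; σ²_D = ((19−9)/6)² = 2.778

Forward pass:
ES_A = 0; EF_A = 7
ES_B = 0; EF_B = 11
ES_C = max(EF_A=7, EF_B=11) = 11; EF_C = 11+16 = 27
ES_D = max(EF_A=7, EF_C=27) = 27; EF_D = 27+14 = 41
Expected project duration μ = 41 hours. Critical path: B → C → D.

Variances on critical path: σ²_B=1.778, σ²_C=11.111, σ²_D=2.778.
Largest is σ²_C = 11.111.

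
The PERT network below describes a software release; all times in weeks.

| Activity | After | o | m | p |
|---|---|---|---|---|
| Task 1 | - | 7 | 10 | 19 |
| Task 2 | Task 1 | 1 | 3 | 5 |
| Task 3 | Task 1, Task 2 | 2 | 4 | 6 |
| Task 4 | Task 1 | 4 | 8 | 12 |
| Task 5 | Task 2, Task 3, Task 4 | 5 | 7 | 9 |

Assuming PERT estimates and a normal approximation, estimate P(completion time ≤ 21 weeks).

0.023

te_Task 1 = (7 + 4·10 + 19)/6 = 66/6 = 11; σ²_Task 1 = ((19−7)/6)² = 4.000
te_Task 2 = (1 + 4·3 + 5)/6 = 18/6 = 3; σ²_Task 2 = ((5−1)/6)² = 0.444
te_Task 3 = (2 + 4·4 + 6)/6 = 24/6 = 4; σ²_Task 3 = ((6−2)/6)² = 0.444
te_Task 4 = (4 + 4·8 + 12)/6 = 48/6 = 8; σ²_Task 4 = ((12−4)/6)² = 1.778
te_Task 5 = (5 + 4·7 + 9)/6 = 42/6 = 7; σ²_Task 5 = ((9−5)/6)² = 0.444

Forward pass:
ES_Task 1 = 0; EF_Task 1 = 11
ES_Task 2 = 11; EF_Task 2 = 11+3 = 14
ES_Task 3 = max(EF_Task 1=11, EF_Task 2=14) = 14; EF_Task 3 = 14+4 = 18
ES_Task 4 = 11; EF_Task 4 = 11+8 = 19
ES_Task 5 = max(EF_Task 2=14, EF_Task 3=18, EF_Task 4=19) = 19; EF_Task 5 = 19+7 = 26
Expected project duration μ = 26 weeks. Critical path: Task 1 → Task 4 → Task 5.

Variance along critical path = 4.000 + 1.778 + 0.444 = 6.222; σ = √6.222 = 2.494 weeks.
Z = (21 − 26) / 2.494 = -2.004
P(T ≤ 21) = Φ(-2.004) ≈ 0.023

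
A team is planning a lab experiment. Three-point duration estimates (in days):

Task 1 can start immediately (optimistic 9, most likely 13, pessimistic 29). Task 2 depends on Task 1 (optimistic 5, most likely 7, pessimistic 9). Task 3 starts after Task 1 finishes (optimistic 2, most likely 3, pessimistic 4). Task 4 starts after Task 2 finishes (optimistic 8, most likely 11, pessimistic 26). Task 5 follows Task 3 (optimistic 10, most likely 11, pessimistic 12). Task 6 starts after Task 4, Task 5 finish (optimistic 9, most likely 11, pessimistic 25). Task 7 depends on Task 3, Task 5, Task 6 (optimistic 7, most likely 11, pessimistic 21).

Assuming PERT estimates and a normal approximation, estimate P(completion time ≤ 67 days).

0.888

te_Task 1 = (9 + 4·13 + 29)/6 = 90/6 = 15; σ²_Task 1 = ((29−9)/6)² = 11.111
te_Task 2 = (5 + 4·7 + 9)/6 = 42/6 = 7; σ²_Task 2 = ((9−5)/6)² = 0.444
te_Task 3 = (2 + 4·3 + 4)/6 = 18/6 = 3; σ²_Task 3 = ((4−2)/6)² = 0.111
te_Task 4 = (8 + 4·11 + 26)/6 = 78/6 = 13; σ²_Task 4 = ((26−8)/6)² = 9.000
te_Task 5 = (10 + 4·11 + 12)/6 = 66/6 = 11; σ²_Task 5 = ((12−10)/6)² = 0.111
te_Task 6 = (9 + 4·11 + 25)/6 = 78/6 = 13; σ²_Task 6 = ((25−9)/6)² = 7.111
te_Task 7 = (7 + 4·11 + 21)/6 = 72/6 = 12; σ²_Task 7 = ((21−7)/6)² = 5.444

Forward pass:
ES_Task 1 = 0; EF_Task 1 = 15
ES_Task 2 = 15; EF_Task 2 = 15+7 = 22
ES_Task 3 = 15; EF_Task 3 = 15+3 = 18
ES_Task 4 = 22; EF_Task 4 = 22+13 = 35
ES_Task 5 = 18; EF_Task 5 = 18+11 = 29
ES_Task 6 = max(EF_Task 4=35, EF_Task 5=29) = 35; EF_Task 6 = 35+13 = 48
ES_Task 7 = max(EF_Task 3=18, EF_Task 5=29, EF_Task 6=48) = 48; EF_Task 7 = 48+12 = 60
Expected project duration μ = 60 days. Critical path: Task 1 → Task 2 → Task 4 → Task 6 → Task 7.

Variance along critical path = 11.111 + 0.444 + 9.000 + 7.111 + 5.444 = 33.111; σ = √33.111 = 5.754 days.
Z = (67 − 60) / 5.754 = 1.216
P(T ≤ 67) = Φ(1.216) ≈ 0.888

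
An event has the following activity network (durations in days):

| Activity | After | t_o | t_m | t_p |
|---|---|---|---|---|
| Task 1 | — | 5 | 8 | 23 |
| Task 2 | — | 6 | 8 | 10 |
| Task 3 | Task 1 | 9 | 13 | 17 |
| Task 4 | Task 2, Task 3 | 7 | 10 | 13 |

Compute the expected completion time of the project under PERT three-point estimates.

te_Task 1 = (5 + 4·8 + 23)/6 = 60/6 = 10
te_Task 2 = (6 + 4·8 + 10)/6 = 48/6 = 8
te_Task 3 = (9 + 4·13 + 17)/6 = 78/6 = 13
te_Task 4 = (7 + 4·10 + 13)/6 = 60/6 = 10

Forward pass:
ES_Task 1 = 0; EF_Task 1 = 10
ES_Task 2 = 0; EF_Task 2 = 8
ES_Task 3 = 10; EF_Task 3 = 10+13 = 23
ES_Task 4 = max(EF_Task 2=8, EF_Task 3=23) = 23; EF_Task 4 = 23+10 = 33
Expected project duration μ = 33 days. Critical path: Task 1 → Task 3 → Task 4.

33 days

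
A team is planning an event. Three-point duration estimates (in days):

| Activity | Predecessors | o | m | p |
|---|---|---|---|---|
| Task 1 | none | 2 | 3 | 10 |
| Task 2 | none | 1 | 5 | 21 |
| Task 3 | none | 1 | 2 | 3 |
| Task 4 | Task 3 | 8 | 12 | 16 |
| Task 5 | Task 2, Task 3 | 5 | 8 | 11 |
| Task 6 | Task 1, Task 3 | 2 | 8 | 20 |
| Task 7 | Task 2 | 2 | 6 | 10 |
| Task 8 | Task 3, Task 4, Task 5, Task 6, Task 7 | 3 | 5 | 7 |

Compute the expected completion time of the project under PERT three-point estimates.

20 days

te_Task 1 = (2 + 4·3 + 10)/6 = 24/6 = 4
te_Task 2 = (1 + 4·5 + 21)/6 = 42/6 = 7
te_Task 3 = (1 + 4·2 + 3)/6 = 12/6 = 2
te_Task 4 = (8 + 4·12 + 16)/6 = 72/6 = 12
te_Task 5 = (5 + 4·8 + 11)/6 = 48/6 = 8
te_Task 6 = (2 + 4·8 + 20)/6 = 54/6 = 9
te_Task 7 = (2 + 4·6 + 10)/6 = 36/6 = 6
te_Task 8 = (3 + 4·5 + 7)/6 = 30/6 = 5

Forward pass:
ES_Task 1 = 0; EF_Task 1 = 4
ES_Task 2 = 0; EF_Task 2 = 7
ES_Task 3 = 0; EF_Task 3 = 2
ES_Task 4 = 2; EF_Task 4 = 2+12 = 14
ES_Task 5 = max(EF_Task 2=7, EF_Task 3=2) = 7; EF_Task 5 = 7+8 = 15
ES_Task 6 = max(EF_Task 1=4, EF_Task 3=2) = 4; EF_Task 6 = 4+9 = 13
ES_Task 7 = 7; EF_Task 7 = 7+6 = 13
ES_Task 8 = max(EF_Task 3=2, EF_Task 4=14, EF_Task 5=15, EF_Task 6=13, EF_Task 7=13) = 15; EF_Task 8 = 15+5 = 20
Expected project duration μ = 20 days. Critical path: Task 2 → Task 5 → Task 8.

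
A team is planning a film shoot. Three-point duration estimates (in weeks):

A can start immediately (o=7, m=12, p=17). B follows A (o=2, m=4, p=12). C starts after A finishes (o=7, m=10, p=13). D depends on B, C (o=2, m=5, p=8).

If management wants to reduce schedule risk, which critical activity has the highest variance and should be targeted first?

A

te_A = (7 + 4·12 + 17)/6 = 72/6 = 12; σ²_A = ((17−7)/6)² = 2.778
te_B = (2 + 4·4 + 12)/6 = 30/6 = 5; σ²_B = ((12−2)/6)² = 2.778
te_C = (7 + 4·10 + 13)/6 = 60/6 = 10; σ²_C = ((13−7)/6)² = 1.000
te_D = (2 + 4·5 + 8)/6 = 30/6 = 5; σ²_D = ((8−2)/6)² = 1.000

Forward pass:
ES_A = 0; EF_A = 12
ES_B = 12; EF_B = 12+5 = 17
ES_C = 12; EF_C = 12+10 = 22
ES_D = max(EF_B=17, EF_C=22) = 22; EF_D = 22+5 = 27
Expected project duration μ = 27 weeks. Critical path: A → C → D.

Variances on critical path: σ²_A=2.778, σ²_C=1.000, σ²_D=1.000.
Largest is σ²_A = 2.778.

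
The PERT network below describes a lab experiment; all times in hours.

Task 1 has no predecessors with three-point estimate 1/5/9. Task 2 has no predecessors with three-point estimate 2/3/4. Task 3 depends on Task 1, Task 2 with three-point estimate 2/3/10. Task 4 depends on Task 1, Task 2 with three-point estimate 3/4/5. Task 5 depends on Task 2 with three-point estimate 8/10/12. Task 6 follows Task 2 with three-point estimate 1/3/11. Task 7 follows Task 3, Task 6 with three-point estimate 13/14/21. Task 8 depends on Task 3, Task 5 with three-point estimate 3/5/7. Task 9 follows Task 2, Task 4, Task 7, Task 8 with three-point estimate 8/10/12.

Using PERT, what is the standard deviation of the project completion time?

te_Task 1 = (1 + 4·5 + 9)/6 = 30/6 = 5; σ²_Task 1 = ((9−1)/6)² = 1.778
te_Task 2 = (2 + 4·3 + 4)/6 = 18/6 = 3; σ²_Task 2 = ((4−2)/6)² = 0.111
te_Task 3 = (2 + 4·3 + 10)/6 = 24/6 = 4; σ²_Task 3 = ((10−2)/6)² = 1.778
te_Task 4 = (3 + 4·4 + 5)/6 = 24/6 = 4; σ²_Task 4 = ((5−3)/6)² = 0.111
te_Task 5 = (8 + 4·10 + 12)/6 = 60/6 = 10; σ²_Task 5 = ((12−8)/6)² = 0.444
te_Task 6 = (1 + 4·3 + 11)/6 = 24/6 = 4; σ²_Task 6 = ((11−1)/6)² = 2.778
te_Task 7 = (13 + 4·14 + 21)/6 = 90/6 = 15; σ²_Task 7 = ((21−13)/6)² = 1.778
te_Task 8 = (3 + 4·5 + 7)/6 = 30/6 = 5; σ²_Task 8 = ((7−3)/6)² = 0.444
te_Task 9 = (8 + 4·10 + 12)/6 = 60/6 = 10; σ²_Task 9 = ((12−8)/6)² = 0.444

Forward pass:
ES_Task 1 = 0; EF_Task 1 = 5
ES_Task 2 = 0; EF_Task 2 = 3
ES_Task 3 = max(EF_Task 1=5, EF_Task 2=3) = 5; EF_Task 3 = 5+4 = 9
ES_Task 4 = max(EF_Task 1=5, EF_Task 2=3) = 5; EF_Task 4 = 5+4 = 9
ES_Task 5 = 3; EF_Task 5 = 3+10 = 13
ES_Task 6 = 3; EF_Task 6 = 3+4 = 7
ES_Task 7 = max(EF_Task 3=9, EF_Task 6=7) = 9; EF_Task 7 = 9+15 = 24
ES_Task 8 = max(EF_Task 3=9, EF_Task 5=13) = 13; EF_Task 8 = 13+5 = 18
ES_Task 9 = max(EF_Task 2=3, EF_Task 4=9, EF_Task 7=24, EF_Task 8=18) = 24; EF_Task 9 = 24+10 = 34
Expected project duration μ = 34 hours. Critical path: Task 1 → Task 3 → Task 7 → Task 9.

Variance along critical path = 1.778 + 1.778 + 1.778 + 0.444 = 5.778
σ = √5.778 = 2.404 hours

2.40 hours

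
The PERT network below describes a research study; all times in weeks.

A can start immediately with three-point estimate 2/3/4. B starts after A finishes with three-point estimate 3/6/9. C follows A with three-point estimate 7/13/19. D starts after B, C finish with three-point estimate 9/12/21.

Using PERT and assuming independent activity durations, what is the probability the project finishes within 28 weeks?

0.363

te_A = (2 + 4·3 + 4)/6 = 18/6 = 3; σ²_A = ((4−2)/6)² = 0.111
te_B = (3 + 4·6 + 9)/6 = 36/6 = 6; σ²_B = ((9−3)/6)² = 1.000
te_C = (7 + 4·13 + 19)/6 = 78/6 = 13; σ²_C = ((19−7)/6)² = 4.000
te_D = (9 + 4·12 + 21)/6 = 78/6 = 13; σ²_D = ((21−9)/6)² = 4.000

Forward pass:
ES_A = 0; EF_A = 3
ES_B = 3; EF_B = 3+6 = 9
ES_C = 3; EF_C = 3+13 = 16
ES_D = max(EF_B=9, EF_C=16) = 16; EF_D = 16+13 = 29
Expected project duration μ = 29 weeks. Critical path: A → C → D.

Variance along critical path = 0.111 + 4.000 + 4.000 = 8.111; σ = √8.111 = 2.848 weeks.
Z = (28 − 29) / 2.848 = -0.351
P(T ≤ 28) = Φ(-0.351) ≈ 0.363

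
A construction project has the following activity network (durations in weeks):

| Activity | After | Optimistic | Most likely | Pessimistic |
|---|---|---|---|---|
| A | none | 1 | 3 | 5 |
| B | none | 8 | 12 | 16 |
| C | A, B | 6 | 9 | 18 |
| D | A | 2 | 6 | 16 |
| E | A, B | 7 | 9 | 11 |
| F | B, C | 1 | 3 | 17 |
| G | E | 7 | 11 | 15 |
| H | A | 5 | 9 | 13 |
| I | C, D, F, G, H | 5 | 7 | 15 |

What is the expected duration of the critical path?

40 weeks

te_A = (1 + 4·3 + 5)/6 = 18/6 = 3
te_B = (8 + 4·12 + 16)/6 = 72/6 = 12
te_C = (6 + 4·9 + 18)/6 = 60/6 = 10
te_D = (2 + 4·6 + 16)/6 = 42/6 = 7
te_E = (7 + 4·9 + 11)/6 = 54/6 = 9
te_F = (1 + 4·3 + 17)/6 = 30/6 = 5
te_G = (7 + 4·11 + 15)/6 = 66/6 = 11
te_H = (5 + 4·9 + 13)/6 = 54/6 = 9
te_I = (5 + 4·7 + 15)/6 = 48/6 = 8

Forward pass:
ES_A = 0; EF_A = 3
ES_B = 0; EF_B = 12
ES_C = max(EF_A=3, EF_B=12) = 12; EF_C = 12+10 = 22
ES_D = 3; EF_D = 3+7 = 10
ES_E = max(EF_A=3, EF_B=12) = 12; EF_E = 12+9 = 21
ES_F = max(EF_B=12, EF_C=22) = 22; EF_F = 22+5 = 27
ES_G = 21; EF_G = 21+11 = 32
ES_H = 3; EF_H = 3+9 = 12
ES_I = max(EF_C=22, EF_D=10, EF_F=27, EF_G=32, EF_H=12) = 32; EF_I = 32+8 = 40
Expected project duration μ = 40 weeks. Critical path: B → E → G → I.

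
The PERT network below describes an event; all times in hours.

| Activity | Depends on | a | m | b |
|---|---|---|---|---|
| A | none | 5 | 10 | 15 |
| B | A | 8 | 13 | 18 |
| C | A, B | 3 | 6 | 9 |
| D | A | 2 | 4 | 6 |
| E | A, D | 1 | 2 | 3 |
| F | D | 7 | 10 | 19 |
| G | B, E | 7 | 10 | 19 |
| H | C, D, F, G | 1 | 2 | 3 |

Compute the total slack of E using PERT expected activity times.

7 hours

te_A = (5 + 4·10 + 15)/6 = 60/6 = 10
te_B = (8 + 4·13 + 18)/6 = 78/6 = 13
te_C = (3 + 4·6 + 9)/6 = 36/6 = 6
te_D = (2 + 4·4 + 6)/6 = 24/6 = 4
te_E = (1 + 4·2 + 3)/6 = 12/6 = 2
te_F = (7 + 4·10 + 19)/6 = 66/6 = 11
te_G = (7 + 4·10 + 19)/6 = 66/6 = 11
te_H = (1 + 4·2 + 3)/6 = 12/6 = 2

Forward pass:
ES_A = 0; EF_A = 10
ES_B = 10; EF_B = 10+13 = 23
ES_C = max(EF_A=10, EF_B=23) = 23; EF_C = 23+6 = 29
ES_D = 10; EF_D = 10+4 = 14
ES_E = max(EF_A=10, EF_D=14) = 14; EF_E = 14+2 = 16
ES_F = 14; EF_F = 14+11 = 25
ES_G = max(EF_B=23, EF_E=16) = 23; EF_G = 23+11 = 34
ES_H = max(EF_C=29, EF_D=14, EF_F=25, EF_G=34) = 34; EF_H = 34+2 = 36
Expected project duration μ = 36 hours. Critical path: A → B → G → H.

Backward pass:
LF_H = 36; LS_H = 36−2 = 34
LF_G = LS_H = 34; LS_G = 34−11 = 23
LF_F = LS_H = 34; LS_F = 34−11 = 23
LF_E = LS_G = 23; LS_E = 23−2 = 21
LF_D = min(LS_E=21, LS_F=23, LS_H=34) = 21; LS_D = 21−4 = 17
LF_C = LS_H = 34; LS_C = 34−6 = 28
LF_B = min(LS_C=28, LS_G=23) = 23; LS_B = 23−13 = 10
LF_A = min(LS_B=10, LS_C=28, LS_D=17, LS_E=21) = 10; LS_A = 10−10 = 0
Slack_E = LS_E − ES_E = 21 − 14 = 7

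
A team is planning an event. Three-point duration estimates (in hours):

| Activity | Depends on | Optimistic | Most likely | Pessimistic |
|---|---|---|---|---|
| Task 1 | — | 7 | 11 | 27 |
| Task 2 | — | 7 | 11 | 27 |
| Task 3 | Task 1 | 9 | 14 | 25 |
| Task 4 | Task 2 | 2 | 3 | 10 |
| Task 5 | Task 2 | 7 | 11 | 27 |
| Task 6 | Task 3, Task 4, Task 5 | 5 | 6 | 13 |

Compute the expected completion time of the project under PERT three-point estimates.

te_Task 1 = (7 + 4·11 + 27)/6 = 78/6 = 13
te_Task 2 = (7 + 4·11 + 27)/6 = 78/6 = 13
te_Task 3 = (9 + 4·14 + 25)/6 = 90/6 = 15
te_Task 4 = (2 + 4·3 + 10)/6 = 24/6 = 4
te_Task 5 = (7 + 4·11 + 27)/6 = 78/6 = 13
te_Task 6 = (5 + 4·6 + 13)/6 = 42/6 = 7

Forward pass:
ES_Task 1 = 0; EF_Task 1 = 13
ES_Task 2 = 0; EF_Task 2 = 13
ES_Task 3 = 13; EF_Task 3 = 13+15 = 28
ES_Task 4 = 13; EF_Task 4 = 13+4 = 17
ES_Task 5 = 13; EF_Task 5 = 13+13 = 26
ES_Task 6 = max(EF_Task 3=28, EF_Task 4=17, EF_Task 5=26) = 28; EF_Task 6 = 28+7 = 35
Expected project duration μ = 35 hours. Critical path: Task 1 → Task 3 → Task 6.

35 hours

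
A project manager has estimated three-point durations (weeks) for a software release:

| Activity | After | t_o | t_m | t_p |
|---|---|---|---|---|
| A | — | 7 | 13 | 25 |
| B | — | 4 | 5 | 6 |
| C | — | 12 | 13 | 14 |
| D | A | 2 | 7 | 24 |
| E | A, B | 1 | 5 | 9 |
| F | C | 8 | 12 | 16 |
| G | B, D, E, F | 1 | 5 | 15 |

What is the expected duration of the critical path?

te_A = (7 + 4·13 + 25)/6 = 84/6 = 14
te_B = (4 + 4·5 + 6)/6 = 30/6 = 5
te_C = (12 + 4·13 + 14)/6 = 78/6 = 13
te_D = (2 + 4·7 + 24)/6 = 54/6 = 9
te_E = (1 + 4·5 + 9)/6 = 30/6 = 5
te_F = (8 + 4·12 + 16)/6 = 72/6 = 12
te_G = (1 + 4·5 + 15)/6 = 36/6 = 6

Forward pass:
ES_A = 0; EF_A = 14
ES_B = 0; EF_B = 5
ES_C = 0; EF_C = 13
ES_D = 14; EF_D = 14+9 = 23
ES_E = max(EF_A=14, EF_B=5) = 14; EF_E = 14+5 = 19
ES_F = 13; EF_F = 13+12 = 25
ES_G = max(EF_B=5, EF_D=23, EF_E=19, EF_F=25) = 25; EF_G = 25+6 = 31
Expected project duration μ = 31 weeks. Critical path: C → F → G.

31 weeks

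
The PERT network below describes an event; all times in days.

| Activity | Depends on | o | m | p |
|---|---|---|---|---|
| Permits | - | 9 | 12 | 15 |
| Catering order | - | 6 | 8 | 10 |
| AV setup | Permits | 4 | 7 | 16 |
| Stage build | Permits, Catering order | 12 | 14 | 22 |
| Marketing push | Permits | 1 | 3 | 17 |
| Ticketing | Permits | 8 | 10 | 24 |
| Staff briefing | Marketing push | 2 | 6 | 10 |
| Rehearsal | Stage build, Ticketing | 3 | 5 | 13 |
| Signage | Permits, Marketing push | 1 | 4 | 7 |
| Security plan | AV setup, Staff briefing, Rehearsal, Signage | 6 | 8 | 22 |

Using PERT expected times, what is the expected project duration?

43 days

te_Permits = (9 + 4·12 + 15)/6 = 72/6 = 12
te_Catering order = (6 + 4·8 + 10)/6 = 48/6 = 8
te_AV setup = (4 + 4·7 + 16)/6 = 48/6 = 8
te_Stage build = (12 + 4·14 + 22)/6 = 90/6 = 15
te_Marketing push = (1 + 4·3 + 17)/6 = 30/6 = 5
te_Ticketing = (8 + 4·10 + 24)/6 = 72/6 = 12
te_Staff briefing = (2 + 4·6 + 10)/6 = 36/6 = 6
te_Rehearsal = (3 + 4·5 + 13)/6 = 36/6 = 6
te_Signage = (1 + 4·4 + 7)/6 = 24/6 = 4
te_Security plan = (6 + 4·8 + 22)/6 = 60/6 = 10

Forward pass:
ES_Permits = 0; EF_Permits = 12
ES_Catering order = 0; EF_Catering order = 8
ES_AV setup = 12; EF_AV setup = 12+8 = 20
ES_Stage build = max(EF_Permits=12, EF_Catering order=8) = 12; EF_Stage build = 12+15 = 27
ES_Marketing push = 12; EF_Marketing push = 12+5 = 17
ES_Ticketing = 12; EF_Ticketing = 12+12 = 24
ES_Staff briefing = 17; EF_Staff briefing = 17+6 = 23
ES_Rehearsal = max(EF_Stage build=27, EF_Ticketing=24) = 27; EF_Rehearsal = 27+6 = 33
ES_Signage = max(EF_Permits=12, EF_Marketing push=17) = 17; EF_Signage = 17+4 = 21
ES_Security plan = max(EF_AV setup=20, EF_Staff briefing=23, EF_Rehearsal=33, EF_Signage=21) = 33; EF_Security plan = 33+10 = 43
Expected project duration μ = 43 days. Critical path: Permits → Stage build → Rehearsal → Security plan.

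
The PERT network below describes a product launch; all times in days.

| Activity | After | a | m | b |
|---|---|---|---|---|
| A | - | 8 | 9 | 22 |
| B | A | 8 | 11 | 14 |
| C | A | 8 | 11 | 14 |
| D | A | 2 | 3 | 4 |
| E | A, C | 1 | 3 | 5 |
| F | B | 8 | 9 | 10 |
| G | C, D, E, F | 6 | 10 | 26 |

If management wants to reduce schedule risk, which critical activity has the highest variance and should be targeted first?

te_A = (8 + 4·9 + 22)/6 = 66/6 = 11; σ²_A = ((22−8)/6)² = 5.444
te_B = (8 + 4·11 + 14)/6 = 66/6 = 11; σ²_B = ((14−8)/6)² = 1.000
te_C = (8 + 4·11 + 14)/6 = 66/6 = 11; σ²_C = ((14−8)/6)² = 1.000
te_D = (2 + 4·3 + 4)/6 = 18/6 = 3; σ²_D = ((4−2)/6)² = 0.111
te_E = (1 + 4·3 + 5)/6 = 18/6 = 3; σ²_E = ((5−1)/6)² = 0.444
te_F = (8 + 4·9 + 10)/6 = 54/6 = 9; σ²_F = ((10−8)/6)² = 0.111
te_G = (6 + 4·10 + 26)/6 = 72/6 = 12; σ²_G = ((26−6)/6)² = 11.111

Forward pass:
ES_A = 0; EF_A = 11
ES_B = 11; EF_B = 11+11 = 22
ES_C = 11; EF_C = 11+11 = 22
ES_D = 11; EF_D = 11+3 = 14
ES_E = max(EF_A=11, EF_C=22) = 22; EF_E = 22+3 = 25
ES_F = 22; EF_F = 22+9 = 31
ES_G = max(EF_C=22, EF_D=14, EF_E=25, EF_F=31) = 31; EF_G = 31+12 = 43
Expected project duration μ = 43 days. Critical path: A → B → F → G.

Variances on critical path: σ²_A=5.444, σ²_B=1.000, σ²_F=0.111, σ²_G=11.111.
Largest is σ²_G = 11.111.

G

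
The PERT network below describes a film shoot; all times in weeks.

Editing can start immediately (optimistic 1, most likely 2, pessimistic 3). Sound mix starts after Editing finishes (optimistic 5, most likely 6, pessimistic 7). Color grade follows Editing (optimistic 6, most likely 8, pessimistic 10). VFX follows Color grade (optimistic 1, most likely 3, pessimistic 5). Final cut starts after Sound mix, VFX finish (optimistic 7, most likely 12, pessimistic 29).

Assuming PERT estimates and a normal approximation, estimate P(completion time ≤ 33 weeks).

0.943

te_Editing = (1 + 4·2 + 3)/6 = 12/6 = 2; σ²_Editing = ((3−1)/6)² = 0.111
te_Sound mix = (5 + 4·6 + 7)/6 = 36/6 = 6; σ²_Sound mix = ((7−5)/6)² = 0.111
te_Color grade = (6 + 4·8 + 10)/6 = 48/6 = 8; σ²_Color grade = ((10−6)/6)² = 0.444
te_VFX = (1 + 4·3 + 5)/6 = 18/6 = 3; σ²_VFX = ((5−1)/6)² = 0.444
te_Final cut = (7 + 4·12 + 29)/6 = 84/6 = 14; σ²_Final cut = ((29−7)/6)² = 13.444

Forward pass:
ES_Editing = 0; EF_Editing = 2
ES_Sound mix = 2; EF_Sound mix = 2+6 = 8
ES_Color grade = 2; EF_Color grade = 2+8 = 10
ES_VFX = 10; EF_VFX = 10+3 = 13
ES_Final cut = max(EF_Sound mix=8, EF_VFX=13) = 13; EF_Final cut = 13+14 = 27
Expected project duration μ = 27 weeks. Critical path: Editing → Color grade → VFX → Final cut.

Variance along critical path = 0.111 + 0.444 + 0.444 + 13.444 = 14.444; σ = √14.444 = 3.801 weeks.
Z = (33 − 27) / 3.801 = 1.579
P(T ≤ 33) = Φ(1.579) ≈ 0.943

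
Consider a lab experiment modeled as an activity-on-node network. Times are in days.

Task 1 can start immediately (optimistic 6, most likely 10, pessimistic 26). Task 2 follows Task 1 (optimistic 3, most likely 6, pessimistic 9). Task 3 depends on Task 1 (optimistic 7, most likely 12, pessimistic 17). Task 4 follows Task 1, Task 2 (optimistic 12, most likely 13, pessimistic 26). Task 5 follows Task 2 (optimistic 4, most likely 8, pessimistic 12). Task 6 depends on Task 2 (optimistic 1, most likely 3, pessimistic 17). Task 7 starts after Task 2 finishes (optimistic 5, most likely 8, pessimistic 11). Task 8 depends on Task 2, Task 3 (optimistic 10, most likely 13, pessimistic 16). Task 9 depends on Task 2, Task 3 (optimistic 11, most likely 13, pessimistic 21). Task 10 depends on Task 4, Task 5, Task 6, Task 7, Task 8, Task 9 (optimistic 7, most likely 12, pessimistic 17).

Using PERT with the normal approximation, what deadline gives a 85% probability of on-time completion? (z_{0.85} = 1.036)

te_Task 1 = (6 + 4·10 + 26)/6 = 72/6 = 12; σ²_Task 1 = ((26−6)/6)² = 11.111
te_Task 2 = (3 + 4·6 + 9)/6 = 36/6 = 6; σ²_Task 2 = ((9−3)/6)² = 1.000
te_Task 3 = (7 + 4·12 + 17)/6 = 72/6 = 12; σ²_Task 3 = ((17−7)/6)² = 2.778
te_Task 4 = (12 + 4·13 + 26)/6 = 90/6 = 15; σ²_Task 4 = ((26−12)/6)² = 5.444
te_Task 5 = (4 + 4·8 + 12)/6 = 48/6 = 8; σ²_Task 5 = ((12−4)/6)² = 1.778
te_Task 6 = (1 + 4·3 + 17)/6 = 30/6 = 5; σ²_Task 6 = ((17−1)/6)² = 7.111
te_Task 7 = (5 + 4·8 + 11)/6 = 48/6 = 8; σ²_Task 7 = ((11−5)/6)² = 1.000
te_Task 8 = (10 + 4·13 + 16)/6 = 78/6 = 13; σ²_Task 8 = ((16−10)/6)² = 1.000
te_Task 9 = (11 + 4·13 + 21)/6 = 84/6 = 14; σ²_Task 9 = ((21−11)/6)² = 2.778
te_Task 10 = (7 + 4·12 + 17)/6 = 72/6 = 12; σ²_Task 10 = ((17−7)/6)² = 2.778

Forward pass:
ES_Task 1 = 0; EF_Task 1 = 12
ES_Task 2 = 12; EF_Task 2 = 12+6 = 18
ES_Task 3 = 12; EF_Task 3 = 12+12 = 24
ES_Task 4 = max(EF_Task 1=12, EF_Task 2=18) = 18; EF_Task 4 = 18+15 = 33
ES_Task 5 = 18; EF_Task 5 = 18+8 = 26
ES_Task 6 = 18; EF_Task 6 = 18+5 = 23
ES_Task 7 = 18; EF_Task 7 = 18+8 = 26
ES_Task 8 = max(EF_Task 2=18, EF_Task 3=24) = 24; EF_Task 8 = 24+13 = 37
ES_Task 9 = max(EF_Task 2=18, EF_Task 3=24) = 24; EF_Task 9 = 24+14 = 38
ES_Task 10 = max(EF_Task 4=33, EF_Task 5=26, EF_Task 6=23, EF_Task 7=26, EF_Task 8=37, EF_Task 9=38) = 38; EF_Task 10 = 38+12 = 50
Expected project duration μ = 50 days. Critical path: Task 1 → Task 3 → Task 9 → Task 10.

Variance along critical path = 11.111 + 2.778 + 2.778 + 2.778 = 19.444; σ = 4.410 days.
D = μ + z·σ = 50 + 1.036·4.410 = 54.6 days

54.6 days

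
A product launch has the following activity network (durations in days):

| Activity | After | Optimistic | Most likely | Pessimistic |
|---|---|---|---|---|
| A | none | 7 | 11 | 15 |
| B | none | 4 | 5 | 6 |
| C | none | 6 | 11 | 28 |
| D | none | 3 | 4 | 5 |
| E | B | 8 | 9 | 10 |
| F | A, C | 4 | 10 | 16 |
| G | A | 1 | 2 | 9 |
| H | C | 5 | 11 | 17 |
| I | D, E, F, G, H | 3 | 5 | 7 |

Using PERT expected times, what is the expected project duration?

29 days

te_A = (7 + 4·11 + 15)/6 = 66/6 = 11
te_B = (4 + 4·5 + 6)/6 = 30/6 = 5
te_C = (6 + 4·11 + 28)/6 = 78/6 = 13
te_D = (3 + 4·4 + 5)/6 = 24/6 = 4
te_E = (8 + 4·9 + 10)/6 = 54/6 = 9
te_F = (4 + 4·10 + 16)/6 = 60/6 = 10
te_G = (1 + 4·2 + 9)/6 = 18/6 = 3
te_H = (5 + 4·11 + 17)/6 = 66/6 = 11
te_I = (3 + 4·5 + 7)/6 = 30/6 = 5

Forward pass:
ES_A = 0; EF_A = 11
ES_B = 0; EF_B = 5
ES_C = 0; EF_C = 13
ES_D = 0; EF_D = 4
ES_E = 5; EF_E = 5+9 = 14
ES_F = max(EF_A=11, EF_C=13) = 13; EF_F = 13+10 = 23
ES_G = 11; EF_G = 11+3 = 14
ES_H = 13; EF_H = 13+11 = 24
ES_I = max(EF_D=4, EF_E=14, EF_F=23, EF_G=14, EF_H=24) = 24; EF_I = 24+5 = 29
Expected project duration μ = 29 days. Critical path: C → H → I.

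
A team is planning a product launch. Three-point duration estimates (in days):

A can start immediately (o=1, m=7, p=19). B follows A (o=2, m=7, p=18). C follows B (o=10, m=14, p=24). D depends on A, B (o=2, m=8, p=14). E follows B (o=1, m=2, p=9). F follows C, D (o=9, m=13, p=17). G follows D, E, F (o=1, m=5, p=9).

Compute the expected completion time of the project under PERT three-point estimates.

te_A = (1 + 4·7 + 19)/6 = 48/6 = 8
te_B = (2 + 4·7 + 18)/6 = 48/6 = 8
te_C = (10 + 4·14 + 24)/6 = 90/6 = 15
te_D = (2 + 4·8 + 14)/6 = 48/6 = 8
te_E = (1 + 4·2 + 9)/6 = 18/6 = 3
te_F = (9 + 4·13 + 17)/6 = 78/6 = 13
te_G = (1 + 4·5 + 9)/6 = 30/6 = 5

Forward pass:
ES_A = 0; EF_A = 8
ES_B = 8; EF_B = 8+8 = 16
ES_C = 16; EF_C = 16+15 = 31
ES_D = max(EF_A=8, EF_B=16) = 16; EF_D = 16+8 = 24
ES_E = 16; EF_E = 16+3 = 19
ES_F = max(EF_C=31, EF_D=24) = 31; EF_F = 31+13 = 44
ES_G = max(EF_D=24, EF_E=19, EF_F=44) = 44; EF_G = 44+5 = 49
Expected project duration μ = 49 days. Critical path: A → B → C → F → G.

49 days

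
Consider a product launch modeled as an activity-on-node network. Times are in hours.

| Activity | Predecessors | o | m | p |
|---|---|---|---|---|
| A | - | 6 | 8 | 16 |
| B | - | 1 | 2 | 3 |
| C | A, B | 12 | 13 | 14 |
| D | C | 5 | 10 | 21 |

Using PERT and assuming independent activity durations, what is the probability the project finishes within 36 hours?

te_A = (6 + 4·8 + 16)/6 = 54/6 = 9; σ²_A = ((16−6)/6)² = 2.778
te_B = (1 + 4·2 + 3)/6 = 12/6 = 2; σ²_B = ((3−1)/6)² = 0.111
te_C = (12 + 4·13 + 14)/6 = 78/6 = 13; σ²_C = ((14−12)/6)² = 0.111
te_D = (5 + 4·10 + 21)/6 = 66/6 = 11; σ²_D = ((21−5)/6)² = 7.111

Forward pass:
ES_A = 0; EF_A = 9
ES_B = 0; EF_B = 2
ES_C = max(EF_A=9, EF_B=2) = 9; EF_C = 9+13 = 22
ES_D = 22; EF_D = 22+11 = 33
Expected project duration μ = 33 hours. Critical path: A → C → D.

Variance along critical path = 2.778 + 0.111 + 7.111 = 10.000; σ = √10.000 = 3.162 hours.
Z = (36 − 33) / 3.162 = 0.949
P(T ≤ 36) = Φ(0.949) ≈ 0.829

0.829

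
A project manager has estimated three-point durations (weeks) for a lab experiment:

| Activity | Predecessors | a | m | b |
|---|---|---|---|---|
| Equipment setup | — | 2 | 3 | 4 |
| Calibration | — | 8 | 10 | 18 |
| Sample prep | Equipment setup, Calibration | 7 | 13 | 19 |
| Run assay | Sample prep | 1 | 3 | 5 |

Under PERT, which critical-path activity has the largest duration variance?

te_Equipment setup = (2 + 4·3 + 4)/6 = 18/6 = 3; σ²_Equipment setup = ((4−2)/6)² = 0.111
te_Calibration = (8 + 4·10 + 18)/6 = 66/6 = 11; σ²_Calibration = ((18−8)/6)² = 2.778
te_Sample prep = (7 + 4·13 + 19)/6 = 78/6 = 13; σ²_Sample prep = ((19−7)/6)² = 4.000
te_Run assay = (1 + 4·3 + 5)/6 = 18/6 = 3; σ²_Run assay = ((5−1)/6)² = 0.444

Forward pass:
ES_Equipment setup = 0; EF_Equipment setup = 3
ES_Calibration = 0; EF_Calibration = 11
ES_Sample prep = max(EF_Equipment setup=3, EF_Calibration=11) = 11; EF_Sample prep = 11+13 = 24
ES_Run assay = 24; EF_Run assay = 24+3 = 27
Expected project duration μ = 27 weeks. Critical path: Calibration → Sample prep → Run assay.

Variances on critical path: σ²_Calibration=2.778, σ²_Sample prep=4.000, σ²_Run assay=0.444.
Largest is σ²_Sample prep = 4.000.

Sample prep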